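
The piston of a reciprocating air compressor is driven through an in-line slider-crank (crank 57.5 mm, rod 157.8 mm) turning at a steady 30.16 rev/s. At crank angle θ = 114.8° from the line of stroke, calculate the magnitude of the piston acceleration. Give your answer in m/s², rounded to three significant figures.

ω = 2π·30.2 = 189.5 rad/s
x(θ) = r cosθ + √(L² − r² sin²θ); with ω constant, a = ω²·d²x/dθ².
d²x/dθ² = −r cosθ − r²(cos2θ)/√u − r⁴ sin²2θ/(4u^{3/2}),  u = L² − r² sin²θ = 0.0221763 m².
Substituting r = 0.0575 m, L = 0.1578 m, θ = 114.8°: d²x/dθ² = +0.038028 m.
a = ω²·d²x/dθ² = (189.5)²·(+0.038028) = +1365.6 m/s²;  |a| = 1365.6 m/s².

1370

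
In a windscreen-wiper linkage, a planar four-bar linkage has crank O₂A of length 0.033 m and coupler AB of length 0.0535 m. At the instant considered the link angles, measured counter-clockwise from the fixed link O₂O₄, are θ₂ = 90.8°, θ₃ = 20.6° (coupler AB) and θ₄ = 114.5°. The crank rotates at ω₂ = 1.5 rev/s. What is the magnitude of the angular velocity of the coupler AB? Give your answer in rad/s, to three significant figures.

ω₂ = 9.425 rad/s (from 1.5 rev/s).
Differentiating the loop-closure r₂e^{iθ₂}+r₃e^{iθ₃}=r₁+r₄e^{iθ₄} gives r₂ω₂e^{iθ₂}+r₃ω₃e^{iθ₃}=r₄ω₄e^{iθ₄}.
Eliminating the other unknown: ω₃ = r₂ω₂ sin(θ₄−θ₂) / [r₃ sin(θ₃−θ₄)].
Numerator sine = +0.40195; denominator sine = -0.99768.
Result = 0.033·9.425·(+0.40195) / (0.0535·(-0.99768)) = -2.3421 rad/s; magnitude 2.3421 rad/s.

2.34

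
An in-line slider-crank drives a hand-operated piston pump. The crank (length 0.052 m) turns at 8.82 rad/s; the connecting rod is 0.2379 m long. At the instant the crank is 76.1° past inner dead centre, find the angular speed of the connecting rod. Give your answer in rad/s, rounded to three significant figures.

0.474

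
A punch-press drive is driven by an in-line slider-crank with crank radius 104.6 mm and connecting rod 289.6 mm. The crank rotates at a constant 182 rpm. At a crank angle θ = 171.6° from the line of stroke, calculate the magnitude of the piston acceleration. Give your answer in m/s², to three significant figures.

ω = 2π·182/60 = 19.06 rad/s
x(θ) = r cosθ + √(L² − r² sin²θ); with ω constant, a = ω²·d²x/dθ².
d²x/dθ² = −r cosθ − r²(cos2θ)/√u − r⁴ sin²2θ/(4u^{3/2}),  u = L² − r² sin²θ = 0.0836347 m².
Substituting r = 0.1046 m, L = 0.2896 m, θ = 171.6°: d²x/dθ² = +0.067156 m.
a = ω²·d²x/dθ² = (19.06)²·(+0.067156) = +24.394 m/s²;  |a| = 24.394 m/s².

24.4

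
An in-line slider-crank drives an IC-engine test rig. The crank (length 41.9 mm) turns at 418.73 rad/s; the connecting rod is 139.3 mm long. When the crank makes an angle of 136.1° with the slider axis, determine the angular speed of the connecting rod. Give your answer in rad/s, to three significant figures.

92.8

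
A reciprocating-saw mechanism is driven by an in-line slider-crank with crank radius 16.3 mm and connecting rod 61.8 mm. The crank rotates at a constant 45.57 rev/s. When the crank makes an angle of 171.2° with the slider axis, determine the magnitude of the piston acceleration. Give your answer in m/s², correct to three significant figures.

984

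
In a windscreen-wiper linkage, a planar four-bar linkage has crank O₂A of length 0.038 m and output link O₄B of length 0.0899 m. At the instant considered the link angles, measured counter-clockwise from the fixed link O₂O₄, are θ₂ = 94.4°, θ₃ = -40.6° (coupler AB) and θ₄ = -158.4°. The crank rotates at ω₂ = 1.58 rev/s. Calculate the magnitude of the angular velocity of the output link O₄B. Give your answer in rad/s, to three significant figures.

3.35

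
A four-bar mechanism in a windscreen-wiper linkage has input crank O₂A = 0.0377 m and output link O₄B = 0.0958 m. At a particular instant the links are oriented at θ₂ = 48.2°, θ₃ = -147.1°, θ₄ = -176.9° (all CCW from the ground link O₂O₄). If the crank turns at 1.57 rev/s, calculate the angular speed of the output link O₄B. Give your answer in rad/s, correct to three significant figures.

2.06

ω₂ = 9.865 rad/s (from 1.57 rev/s).
Differentiating the loop-closure r₂e^{iθ₂}+r₃e^{iθ₃}=r₁+r₄e^{iθ₄} gives r₂ω₂e^{iθ₂}+r₃ω₃e^{iθ₃}=r₄ω₄e^{iθ₄}.
Eliminating the other unknown: ω₄ = r₂ω₂ sin(θ₂−θ₃) / [r₄ sin(θ₄−θ₃)].
Numerator sine = -0.26387; denominator sine = -0.49697.
Result = 0.0377·9.865·(-0.26387) / (0.0958·(-0.49697)) = +2.0612 rad/s; magnitude 2.0612 rad/s.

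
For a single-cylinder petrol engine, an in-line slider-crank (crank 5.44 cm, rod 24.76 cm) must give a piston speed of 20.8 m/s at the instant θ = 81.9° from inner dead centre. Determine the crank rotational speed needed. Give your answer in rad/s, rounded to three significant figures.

374

For an in-line slider-crank, |v_piston| = rω|sinθ|·[1 + r cosθ/√(L² − r² sin²θ)].
With r = 0.0544 m, L = 0.2476 m, θ = 81.9°: the bracketed kinematic factor |dx/dθ| = 0.055565 m.
ω = v/|dx/dθ| = 20.8/0.055565 = 374.33 rad/s.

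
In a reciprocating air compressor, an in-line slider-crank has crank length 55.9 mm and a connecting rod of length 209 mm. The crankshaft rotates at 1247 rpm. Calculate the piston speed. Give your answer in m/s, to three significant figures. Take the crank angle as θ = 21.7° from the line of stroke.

3.37

ω = 2π·1247/60 = 130.6 rad/s
For an in-line slider-crank, x = r cosθ + √(L² − r² sin²θ), so v = −rω sinθ·[1 + r cosθ/√(L² − r² sin²θ)].
With r = 0.0559 m, L = 0.209 m, θ = 21.7°: √(L² − r² sin²θ) = 0.20798 m.
v = −0.0559·130.6·0.36975·[1 + 0.0559·0.92913/0.20798] = -3.3731 m/s.
|v| = 3.3731 m/s.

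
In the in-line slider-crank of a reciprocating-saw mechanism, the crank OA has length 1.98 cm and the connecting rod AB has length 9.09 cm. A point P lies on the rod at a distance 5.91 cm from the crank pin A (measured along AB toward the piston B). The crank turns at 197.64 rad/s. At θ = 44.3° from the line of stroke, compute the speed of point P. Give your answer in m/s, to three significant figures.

3.17

ω = 197.6 rad/s.  Crank-pin speed |V_A| = rω = 3.9133 m/s, perpendicular to OA.
Rod angle: sinφ = −(r/L) sinθ ⇒ φ = -8.750°; ω_rod = −rω cosθ/√(L²−r²sin²θ) = -31.174 rad/s.
V_P = V_A + ω_rod × AP, with AP = 0.0591 m along the rod.
Components: V_Px = −rω sinθ − a·ω_rod·sinφ = -3.0134 m/s;  V_Py = rω cosθ + a·ω_rod·cosφ = +0.97978 m/s.
|V_P| = √(V_Px² + V_Py²) = 3.1687 m/s.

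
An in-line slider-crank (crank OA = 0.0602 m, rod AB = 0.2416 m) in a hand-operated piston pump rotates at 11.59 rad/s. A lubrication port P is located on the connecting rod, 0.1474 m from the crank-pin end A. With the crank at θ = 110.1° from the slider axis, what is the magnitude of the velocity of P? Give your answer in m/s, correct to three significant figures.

0.627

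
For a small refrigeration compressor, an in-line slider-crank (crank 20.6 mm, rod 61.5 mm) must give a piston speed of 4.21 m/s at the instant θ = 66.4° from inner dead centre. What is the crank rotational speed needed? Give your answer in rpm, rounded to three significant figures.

1870

For an in-line slider-crank, |v_piston| = rω|sinθ|·[1 + r cosθ/√(L² − r² sin²θ)].
With r = 0.0206 m, L = 0.0615 m, θ = 66.4°: the bracketed kinematic factor |dx/dθ| = 0.021537 m.
ω = v/|dx/dθ| = 4.21/0.021537 = 195.48 rad/s.
N = 60ω/(2π) = 1866.7 rpm.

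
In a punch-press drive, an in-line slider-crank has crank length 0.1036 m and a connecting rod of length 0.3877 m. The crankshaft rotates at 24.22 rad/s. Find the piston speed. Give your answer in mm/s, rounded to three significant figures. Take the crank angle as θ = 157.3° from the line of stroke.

ω = 24.22 rad/s
For an in-line slider-crank, x = r cosθ + √(L² − r² sin²θ), so v = −rω sinθ·[1 + r cosθ/√(L² − r² sin²θ)].
With r = 0.1036 m, L = 0.3877 m, θ = 157.3°: √(L² − r² sin²θ) = 0.38563 m.
v = −0.1036·24.22·0.38591·[1 + 0.1036·-0.92254/0.38563] = -0.72833 m/s.
|v| = 0.72833 m/s = 728.33 mm/s.

728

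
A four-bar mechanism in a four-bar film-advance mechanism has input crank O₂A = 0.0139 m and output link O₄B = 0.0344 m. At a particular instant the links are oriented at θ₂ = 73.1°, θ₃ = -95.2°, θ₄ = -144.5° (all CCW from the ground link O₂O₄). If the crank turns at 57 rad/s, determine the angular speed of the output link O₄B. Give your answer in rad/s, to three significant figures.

ω₂ = 57 rad/s
Differentiating the loop-closure r₂e^{iθ₂}+r₃e^{iθ₃}=r₁+r₄e^{iθ₄} gives r₂ω₂e^{iθ₂}+r₃ω₃e^{iθ₃}=r₄ω₄e^{iθ₄}.
Eliminating the other unknown: ω₄ = r₂ω₂ sin(θ₂−θ₃) / [r₄ sin(θ₄−θ₃)].
Numerator sine = +0.20279; denominator sine = -0.75813.
Result = 0.0139·57·(+0.20279) / (0.0344·(-0.75813)) = -6.1606 rad/s; magnitude 6.1606 rad/s.

6.16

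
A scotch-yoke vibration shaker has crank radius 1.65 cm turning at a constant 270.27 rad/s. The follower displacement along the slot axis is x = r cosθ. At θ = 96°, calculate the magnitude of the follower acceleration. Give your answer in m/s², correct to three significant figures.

126

ω = 270.3 rad/s
x = r cosθ ⇒ ẍ = −rω² cosθ (ω constant).
|a| = rω²|cosθ| = 0.0165·(270.3)²·|cos 96°| = 125.98 m/s².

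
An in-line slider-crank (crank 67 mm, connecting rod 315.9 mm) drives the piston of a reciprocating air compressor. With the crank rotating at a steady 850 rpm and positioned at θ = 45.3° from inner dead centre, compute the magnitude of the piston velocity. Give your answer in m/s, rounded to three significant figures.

ω = 2π·850/60 = 89.01 rad/s
For an in-line slider-crank, x = r cosθ + √(L² − r² sin²θ), so v = −rω sinθ·[1 + r cosθ/√(L² − r² sin²θ)].
With r = 0.067 m, L = 0.3159 m, θ = 45.3°: √(L² − r² sin²θ) = 0.31229 m.
v = −0.067·89.01·0.71080·[1 + 0.067·0.70339/0.31229] = -4.8788 m/s.
|v| = 4.8788 m/s.

4.88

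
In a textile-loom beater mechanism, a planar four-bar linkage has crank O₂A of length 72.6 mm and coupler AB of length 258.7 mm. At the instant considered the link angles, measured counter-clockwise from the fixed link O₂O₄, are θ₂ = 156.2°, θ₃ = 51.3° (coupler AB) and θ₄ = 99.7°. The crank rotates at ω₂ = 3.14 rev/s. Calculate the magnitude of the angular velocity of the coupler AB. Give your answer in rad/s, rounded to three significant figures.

ω₂ = 19.73 rad/s (from 3.14 rev/s).
Differentiating the loop-closure r₂e^{iθ₂}+r₃e^{iθ₃}=r₁+r₄e^{iθ₄} gives r₂ω₂e^{iθ₂}+r₃ω₃e^{iθ₃}=r₄ω₄e^{iθ₄}.
Eliminating the other unknown: ω₃ = r₂ω₂ sin(θ₄−θ₂) / [r₃ sin(θ₃−θ₄)].
Numerator sine = -0.83389; denominator sine = -0.74780.
Result = 0.0726·19.73·(-0.83389) / (0.2587·(-0.74780)) = +6.1741 rad/s; magnitude 6.1741 rad/s.

6.17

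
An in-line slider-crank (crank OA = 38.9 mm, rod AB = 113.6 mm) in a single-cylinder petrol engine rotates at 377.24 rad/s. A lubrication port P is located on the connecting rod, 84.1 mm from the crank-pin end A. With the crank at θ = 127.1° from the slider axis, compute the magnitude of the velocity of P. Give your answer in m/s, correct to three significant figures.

10.1

ω = 377.2 rad/s.  Crank-pin speed |V_A| = rω = 14.675 m/s, perpendicular to OA.
Rod angle: sinφ = −(r/L) sinθ ⇒ φ = -15.850°; ω_rod = −rω cosθ/√(L²−r²sin²θ) = +81.001 rad/s.
V_P = V_A + ω_rod × AP, with AP = 0.0841 m along the rod.
Components: V_Px = −rω sinθ − a·ω_rod·sinφ = -9.8437 m/s;  V_Py = rω cosθ + a·ω_rod·cosφ = -2.2987 m/s.
|V_P| = √(V_Px² + V_Py²) = 10.109 m/s.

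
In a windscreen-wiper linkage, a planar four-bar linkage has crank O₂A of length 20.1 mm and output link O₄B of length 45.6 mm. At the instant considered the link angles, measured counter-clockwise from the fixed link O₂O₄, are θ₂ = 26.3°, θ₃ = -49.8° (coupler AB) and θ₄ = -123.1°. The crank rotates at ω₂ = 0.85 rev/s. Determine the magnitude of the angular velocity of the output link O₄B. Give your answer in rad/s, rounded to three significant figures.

ω₂ = 5.341 rad/s (from 0.85 rev/s).
Differentiating the loop-closure r₂e^{iθ₂}+r₃e^{iθ₃}=r₁+r₄e^{iθ₄} gives r₂ω₂e^{iθ₂}+r₃ω₃e^{iθ₃}=r₄ω₄e^{iθ₄}.
Eliminating the other unknown: ω₄ = r₂ω₂ sin(θ₂−θ₃) / [r₄ sin(θ₄−θ₃)].
Numerator sine = +0.97072; denominator sine = -0.95782.
Result = 0.0201·5.341·(+0.97072) / (0.0456·(-0.95782)) = -2.3858 rad/s; magnitude 2.3858 rad/s.

2.39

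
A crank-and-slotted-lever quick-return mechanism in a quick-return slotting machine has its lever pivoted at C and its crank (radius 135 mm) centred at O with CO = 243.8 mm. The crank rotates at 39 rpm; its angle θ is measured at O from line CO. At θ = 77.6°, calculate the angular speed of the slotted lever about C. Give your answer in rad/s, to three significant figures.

1.13

ω = 4.084 rad/s (from 39 rpm).
Crank pin A relative to C: A = (d + r cosθ, r sinθ); lever angle φ = atan2(r sinθ, d + r cosθ).
Differentiating tanφ: φ̇ = rω(d cosθ + r)/(d² + r² + 2dr cosθ).
d² + r² + 2dr cosθ = |CA|² = 0.0917986 m²;  d cosθ + r = +0.18735 m.
|ω_lever| = |0.135·4.084·+0.18735| / 0.0917986 = 1.1253 rad/s.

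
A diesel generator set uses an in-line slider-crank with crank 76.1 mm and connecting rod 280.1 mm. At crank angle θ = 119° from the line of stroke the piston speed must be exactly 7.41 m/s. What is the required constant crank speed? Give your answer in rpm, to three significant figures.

For an in-line slider-crank, |v_piston| = rω|sinθ|·[1 + r cosθ/√(L² − r² sin²θ)].
With r = 0.0761 m, L = 0.2801 m, θ = 119°: the bracketed kinematic factor |dx/dθ| = 0.057533 m.
ω = v/|dx/dθ| = 7.41/0.057533 = 128.8 rad/s.
N = 60ω/(2π) = 1229.9 rpm.

1230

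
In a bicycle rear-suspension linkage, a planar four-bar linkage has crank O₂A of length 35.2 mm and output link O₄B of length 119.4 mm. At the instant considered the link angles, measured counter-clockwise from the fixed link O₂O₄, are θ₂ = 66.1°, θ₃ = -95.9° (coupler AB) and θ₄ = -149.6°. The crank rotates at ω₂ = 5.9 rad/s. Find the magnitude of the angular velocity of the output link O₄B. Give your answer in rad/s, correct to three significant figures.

ω₂ = 5.9 rad/s
Differentiating the loop-closure r₂e^{iθ₂}+r₃e^{iθ₃}=r₁+r₄e^{iθ₄} gives r₂ω₂e^{iθ₂}+r₃ω₃e^{iθ₃}=r₄ω₄e^{iθ₄}.
Eliminating the other unknown: ω₄ = r₂ω₂ sin(θ₂−θ₃) / [r₄ sin(θ₄−θ₃)].
Numerator sine = +0.30902; denominator sine = -0.80593.
Result = 0.0352·5.9·(+0.30902) / (0.1194·(-0.80593)) = -0.66692 rad/s; magnitude 0.66692 rad/s.

0.667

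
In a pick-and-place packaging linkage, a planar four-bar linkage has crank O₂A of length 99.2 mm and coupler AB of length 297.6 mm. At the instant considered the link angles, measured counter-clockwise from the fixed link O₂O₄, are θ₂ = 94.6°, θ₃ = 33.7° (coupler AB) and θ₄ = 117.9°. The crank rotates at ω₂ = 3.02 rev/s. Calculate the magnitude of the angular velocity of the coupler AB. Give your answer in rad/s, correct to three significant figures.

ω₂ = 18.98 rad/s (from 3.02 rev/s).
Differentiating the loop-closure r₂e^{iθ₂}+r₃e^{iθ₃}=r₁+r₄e^{iθ₄} gives r₂ω₂e^{iθ₂}+r₃ω₃e^{iθ₃}=r₄ω₄e^{iθ₄}.
Eliminating the other unknown: ω₃ = r₂ω₂ sin(θ₄−θ₂) / [r₃ sin(θ₃−θ₄)].
Numerator sine = +0.39555; denominator sine = -0.99488.
Result = 0.0992·18.98·(+0.39555) / (0.2976·(-0.99488)) = -2.5147 rad/s; magnitude 2.5147 rad/s.

2.51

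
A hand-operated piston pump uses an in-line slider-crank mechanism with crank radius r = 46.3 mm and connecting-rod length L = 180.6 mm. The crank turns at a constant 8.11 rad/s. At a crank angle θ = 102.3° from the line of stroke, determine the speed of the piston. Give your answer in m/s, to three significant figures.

0.346

ω = 8.11 rad/s
For an in-line slider-crank, x = r cosθ + √(L² − r² sin²θ), so v = −rω sinθ·[1 + r cosθ/√(L² − r² sin²θ)].
With r = 0.0463 m, L = 0.1806 m, θ = 102.3°: √(L² − r² sin²θ) = 0.17484 m.
v = −0.0463·8.11·0.97705·[1 + 0.0463·-0.21303/0.17484] = -0.34618 m/s.
|v| = 0.34618 m/s.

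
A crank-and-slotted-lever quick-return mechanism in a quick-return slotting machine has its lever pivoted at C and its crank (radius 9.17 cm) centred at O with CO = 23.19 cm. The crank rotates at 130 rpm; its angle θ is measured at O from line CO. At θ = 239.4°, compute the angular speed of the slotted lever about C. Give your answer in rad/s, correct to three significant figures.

0.811

ω = 13.61 rad/s (from 130 rpm).
Crank pin A relative to C: A = (d + r cosθ, r sinθ); lever angle φ = atan2(r sinθ, d + r cosθ).
Differentiating tanφ: φ̇ = rω(d cosθ + r)/(d² + r² + 2dr cosθ).
d² + r² + 2dr cosθ = |CA|² = 0.0405367 m²;  d cosθ + r = -0.026347 m.
|ω_lever| = |0.0917·13.61·-0.026347| / 0.0405367 = 0.81137 rad/s.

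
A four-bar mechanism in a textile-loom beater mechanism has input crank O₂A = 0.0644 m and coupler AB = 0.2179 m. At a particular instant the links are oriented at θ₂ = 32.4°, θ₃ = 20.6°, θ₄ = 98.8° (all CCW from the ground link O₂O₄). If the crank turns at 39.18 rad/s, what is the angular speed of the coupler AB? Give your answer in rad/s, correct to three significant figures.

ω₂ = 39.18 rad/s
Differentiating the loop-closure r₂e^{iθ₂}+r₃e^{iθ₃}=r₁+r₄e^{iθ₄} gives r₂ω₂e^{iθ₂}+r₃ω₃e^{iθ₃}=r₄ω₄e^{iθ₄}.
Eliminating the other unknown: ω₃ = r₂ω₂ sin(θ₄−θ₂) / [r₃ sin(θ₃−θ₄)].
Numerator sine = +0.91636; denominator sine = -0.97887.
Result = 0.0644·39.18·(+0.91636) / (0.2179·(-0.97887)) = -10.84 rad/s; magnitude 10.84 rad/s.

10.8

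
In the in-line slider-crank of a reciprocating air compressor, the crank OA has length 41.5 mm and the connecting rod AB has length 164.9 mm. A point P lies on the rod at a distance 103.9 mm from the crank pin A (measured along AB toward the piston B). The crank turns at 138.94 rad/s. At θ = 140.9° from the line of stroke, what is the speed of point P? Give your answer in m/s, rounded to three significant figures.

ω = 138.9 rad/s.  Crank-pin speed |V_A| = rω = 5.766 m/s, perpendicular to OA.
Rod angle: sinφ = −(r/L) sinθ ⇒ φ = -9.133°; ω_rod = −rω cosθ/√(L²−r²sin²θ) = +27.484 rad/s.
V_P = V_A + ω_rod × AP, with AP = 0.1039 m along the rod.
Components: V_Px = −rω sinθ − a·ω_rod·sinφ = -3.1832 m/s;  V_Py = rω cosθ + a·ω_rod·cosφ = -1.6553 m/s.
|V_P| = √(V_Px² + V_Py²) = 3.5879 m/s.

3.59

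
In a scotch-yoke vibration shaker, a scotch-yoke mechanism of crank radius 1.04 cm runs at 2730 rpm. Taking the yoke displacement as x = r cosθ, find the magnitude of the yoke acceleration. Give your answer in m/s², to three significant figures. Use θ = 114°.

ω = 285.9 rad/s (from 2730 rpm).
x = r cosθ ⇒ ẍ = −rω² cosθ (ω constant).
|a| = rω²|cosθ| = 0.0104·(285.9)²·|cos 114°| = 345.72 m/s².

346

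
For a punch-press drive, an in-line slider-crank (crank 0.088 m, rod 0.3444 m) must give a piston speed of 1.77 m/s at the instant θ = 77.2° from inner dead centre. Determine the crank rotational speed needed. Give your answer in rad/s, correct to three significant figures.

19.5

For an in-line slider-crank, |v_piston| = rω|sinθ|·[1 + r cosθ/√(L² − r² sin²θ)].
With r = 0.088 m, L = 0.3444 m, θ = 77.2°: the bracketed kinematic factor |dx/dθ| = 0.090829 m.
ω = v/|dx/dθ| = 1.77/0.090829 = 19.487 rad/s.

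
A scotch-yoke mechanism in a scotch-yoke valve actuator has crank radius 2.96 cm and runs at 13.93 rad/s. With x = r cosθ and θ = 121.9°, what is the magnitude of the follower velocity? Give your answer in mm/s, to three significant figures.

350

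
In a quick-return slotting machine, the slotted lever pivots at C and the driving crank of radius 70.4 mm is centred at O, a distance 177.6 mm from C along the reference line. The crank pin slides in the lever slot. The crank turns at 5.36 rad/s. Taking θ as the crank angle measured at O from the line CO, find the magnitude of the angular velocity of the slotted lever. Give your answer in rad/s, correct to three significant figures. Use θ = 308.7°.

1.31

ω = 5.36 rad/s
Crank pin A relative to C: A = (d + r cosθ, r sinθ); lever angle φ = atan2(r sinθ, d + r cosθ).
Differentiating tanφ: φ̇ = rω(d cosθ + r)/(d² + r² + 2dr cosθ).
d² + r² + 2dr cosθ = |CA|² = 0.0521328 m²;  d cosθ + r = +0.18144 m.
|ω_lever| = |0.0704·5.36·+0.18144| / 0.0521328 = 1.3133 rad/s.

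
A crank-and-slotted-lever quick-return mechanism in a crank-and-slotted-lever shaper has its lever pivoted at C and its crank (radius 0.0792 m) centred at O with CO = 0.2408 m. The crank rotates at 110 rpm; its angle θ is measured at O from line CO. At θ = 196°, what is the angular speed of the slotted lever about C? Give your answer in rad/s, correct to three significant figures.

ω = 11.52 rad/s (from 110 rpm).
Crank pin A relative to C: A = (d + r cosθ, r sinθ); lever angle φ = atan2(r sinθ, d + r cosθ).
Differentiating tanφ: φ̇ = rω(d cosθ + r)/(d² + r² + 2dr cosθ).
d² + r² + 2dr cosθ = |CA|² = 0.0275921 m²;  d cosθ + r = -0.15227 m.
|ω_lever| = |0.0792·11.52·-0.15227| / 0.0275921 = 5.0348 rad/s.

5.03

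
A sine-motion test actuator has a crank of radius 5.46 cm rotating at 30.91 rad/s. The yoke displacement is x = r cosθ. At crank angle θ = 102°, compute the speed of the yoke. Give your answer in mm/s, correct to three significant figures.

1650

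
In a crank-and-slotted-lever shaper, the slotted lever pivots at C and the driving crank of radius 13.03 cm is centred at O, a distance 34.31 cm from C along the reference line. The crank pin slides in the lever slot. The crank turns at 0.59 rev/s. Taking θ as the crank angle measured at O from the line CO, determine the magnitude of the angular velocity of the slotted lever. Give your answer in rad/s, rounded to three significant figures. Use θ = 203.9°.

ω = 3.707 rad/s (from 0.59 rev/s).
Crank pin A relative to C: A = (d + r cosθ, r sinθ); lever angle φ = atan2(r sinθ, d + r cosθ).
Differentiating tanφ: φ̇ = rω(d cosθ + r)/(d² + r² + 2dr cosθ).
d² + r² + 2dr cosθ = |CA|² = 0.0529506 m²;  d cosθ + r = -0.18338 m.
|ω_lever| = |0.1303·3.707·-0.18338| / 0.0529506 = 1.6729 rad/s.

1.67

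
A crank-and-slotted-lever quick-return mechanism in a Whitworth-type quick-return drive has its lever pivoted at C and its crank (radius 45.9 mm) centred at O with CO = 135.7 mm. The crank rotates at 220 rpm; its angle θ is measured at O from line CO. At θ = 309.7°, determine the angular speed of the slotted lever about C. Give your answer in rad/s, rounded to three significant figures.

ω = 23.04 rad/s (from 220 rpm).
Crank pin A relative to C: A = (d + r cosθ, r sinθ); lever angle φ = atan2(r sinθ, d + r cosθ).
Differentiating tanφ: φ̇ = rω(d cosθ + r)/(d² + r² + 2dr cosθ).
d² + r² + 2dr cosθ = |CA|² = 0.0284786 m²;  d cosθ + r = +0.13258 m.
|ω_lever| = |0.0459·23.04·+0.13258| / 0.0284786 = 4.923 rad/s.

4.92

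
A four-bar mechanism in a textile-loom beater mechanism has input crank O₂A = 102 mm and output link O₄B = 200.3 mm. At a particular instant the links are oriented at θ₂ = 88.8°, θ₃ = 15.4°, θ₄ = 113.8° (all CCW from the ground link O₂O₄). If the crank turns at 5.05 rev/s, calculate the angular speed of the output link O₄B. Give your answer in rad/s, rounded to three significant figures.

ω₂ = 31.73 rad/s (from 5.05 rev/s).
Differentiating the loop-closure r₂e^{iθ₂}+r₃e^{iθ₃}=r₁+r₄e^{iθ₄} gives r₂ω₂e^{iθ₂}+r₃ω₃e^{iθ₃}=r₄ω₄e^{iθ₄}.
Eliminating the other unknown: ω₄ = r₂ω₂ sin(θ₂−θ₃) / [r₄ sin(θ₄−θ₃)].
Numerator sine = +0.95832; denominator sine = +0.98927.
Result = 0.102·31.73·(+0.95832) / (0.2003·(+0.98927)) = +15.653 rad/s; magnitude 15.653 rad/s.

15.7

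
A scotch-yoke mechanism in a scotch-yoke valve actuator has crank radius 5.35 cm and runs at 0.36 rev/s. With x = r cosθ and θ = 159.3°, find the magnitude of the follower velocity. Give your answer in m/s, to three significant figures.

ω = 2.262 rad/s (from 0.36 rev/s).
x = r cosθ ⇒ ẋ = −rω sinθ.
|v| = rω|sinθ| = 0.0535·2.262·|sin 159.3°| = 0.042775 m/s.

0.0428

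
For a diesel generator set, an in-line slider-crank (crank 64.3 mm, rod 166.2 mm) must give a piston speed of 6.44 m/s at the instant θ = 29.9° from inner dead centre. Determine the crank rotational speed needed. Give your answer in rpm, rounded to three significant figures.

For an in-line slider-crank, |v_piston| = rω|sinθ|·[1 + r cosθ/√(L² − r² sin²θ)].
With r = 0.0643 m, L = 0.1662 m, θ = 29.9°: the bracketed kinematic factor |dx/dθ| = 0.043009 m.
ω = v/|dx/dθ| = 6.44/0.043009 = 149.74 rad/s.
N = 60ω/(2π) = 1429.9 rpm.

1430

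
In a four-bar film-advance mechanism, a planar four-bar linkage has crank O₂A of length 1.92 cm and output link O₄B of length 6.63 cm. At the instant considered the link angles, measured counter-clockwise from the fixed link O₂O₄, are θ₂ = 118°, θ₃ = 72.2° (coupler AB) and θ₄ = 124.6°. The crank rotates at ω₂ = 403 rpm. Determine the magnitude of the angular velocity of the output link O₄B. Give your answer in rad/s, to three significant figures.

11.1

ω₂ = 42.2 rad/s (from 403 rpm).
Differentiating the loop-closure r₂e^{iθ₂}+r₃e^{iθ₃}=r₁+r₄e^{iθ₄} gives r₂ω₂e^{iθ₂}+r₃ω₃e^{iθ₃}=r₄ω₄e^{iθ₄}.
Eliminating the other unknown: ω₄ = r₂ω₂ sin(θ₂−θ₃) / [r₄ sin(θ₄−θ₃)].
Numerator sine = +0.71691; denominator sine = +0.79229.
Result = 0.0192·42.2·(+0.71691) / (0.0663·(+0.79229)) = +11.059 rad/s; magnitude 11.059 rad/s.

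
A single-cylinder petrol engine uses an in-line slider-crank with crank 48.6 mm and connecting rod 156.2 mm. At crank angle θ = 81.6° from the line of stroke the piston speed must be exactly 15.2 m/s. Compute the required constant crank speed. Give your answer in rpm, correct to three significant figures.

2880

For an in-line slider-crank, |v_piston| = rω|sinθ|·[1 + r cosθ/√(L² − r² sin²θ)].
With r = 0.0486 m, L = 0.1562 m, θ = 81.6°: the bracketed kinematic factor |dx/dθ| = 0.050375 m.
ω = v/|dx/dθ| = 15.2/0.050375 = 301.73 rad/s.
N = 60ω/(2π) = 2881.4 rpm.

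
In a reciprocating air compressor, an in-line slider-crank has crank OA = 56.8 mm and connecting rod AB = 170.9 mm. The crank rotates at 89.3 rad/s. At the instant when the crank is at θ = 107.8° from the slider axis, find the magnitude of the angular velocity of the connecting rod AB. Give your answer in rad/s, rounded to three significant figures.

ω = 89.3 rad/s
The rod makes angle φ with the slider axis where L sinφ = r sinθ; differentiating, L cosφ·φ̇ = r ω cosθ.
L cosφ = √(L² − r² sin²θ) = 0.16212 m.
|ω_rod| = r ω |cosθ| / √(L² − r² sin²θ) = 0.0568·89.3·0.30570/0.16212 = 9.5644 rad/s.

9.56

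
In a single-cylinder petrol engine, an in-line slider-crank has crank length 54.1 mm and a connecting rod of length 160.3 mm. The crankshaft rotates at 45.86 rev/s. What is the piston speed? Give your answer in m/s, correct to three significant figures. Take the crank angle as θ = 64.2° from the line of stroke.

ω = 2π·45.9 = 288.1 rad/s
For an in-line slider-crank, x = r cosθ + √(L² − r² sin²θ), so v = −rω sinθ·[1 + r cosθ/√(L² − r² sin²θ)].
With r = 0.0541 m, L = 0.1603 m, θ = 64.2°: √(L² − r² sin²θ) = 0.15272 m.
v = −0.0541·288.1·0.90032·[1 + 0.0541·0.43523/0.15272] = -16.199 m/s.
|v| = 16.199 m/s.

16.2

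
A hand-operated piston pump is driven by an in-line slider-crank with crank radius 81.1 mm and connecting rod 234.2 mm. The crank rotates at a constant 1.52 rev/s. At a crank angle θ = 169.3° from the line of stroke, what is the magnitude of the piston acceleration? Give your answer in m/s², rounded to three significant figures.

ω = 2π·1.52 = 9.55 rad/s
x(θ) = r cosθ + √(L² − r² sin²θ); with ω constant, a = ω²·d²x/dθ².
d²x/dθ² = −r cosθ − r²(cos2θ)/√u − r⁴ sin²2θ/(4u^{3/2}),  u = L² − r² sin²θ = 0.0546229 m².
Substituting r = 0.0811 m, L = 0.2342 m, θ = 169.3°: d²x/dθ² = +0.053375 m.
a = ω²·d²x/dθ² = (9.55)²·(+0.053375) = +4.8684 m/s²;  |a| = 4.8684 m/s².

4.87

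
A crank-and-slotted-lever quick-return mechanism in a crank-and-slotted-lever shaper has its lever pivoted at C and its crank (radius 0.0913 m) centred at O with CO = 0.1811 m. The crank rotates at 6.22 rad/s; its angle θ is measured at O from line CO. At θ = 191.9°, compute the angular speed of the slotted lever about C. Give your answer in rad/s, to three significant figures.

ω = 6.22 rad/s
Crank pin A relative to C: A = (d + r cosθ, r sinθ); lever angle φ = atan2(r sinθ, d + r cosθ).
Differentiating tanφ: φ̇ = rω(d cosθ + r)/(d² + r² + 2dr cosθ).
d² + r² + 2dr cosθ = |CA|² = 0.00877472 m²;  d cosθ + r = -0.085908 m.
|ω_lever| = |0.0913·6.22·-0.085908| / 0.00877472 = 5.5598 rad/s.

5.56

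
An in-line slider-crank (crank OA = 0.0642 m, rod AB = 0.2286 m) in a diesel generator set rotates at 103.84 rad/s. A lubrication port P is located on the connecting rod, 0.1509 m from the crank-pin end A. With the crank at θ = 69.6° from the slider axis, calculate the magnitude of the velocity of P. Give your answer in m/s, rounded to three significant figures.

6.71

ω = 103.8 rad/s.  Crank-pin speed |V_A| = rω = 6.6665 m/s, perpendicular to OA.
Rod angle: sinφ = −(r/L) sinθ ⇒ φ = -15.262°; ω_rod = −rω cosθ/√(L²−r²sin²θ) = -10.537 rad/s.
V_P = V_A + ω_rod × AP, with AP = 0.1509 m along the rod.
Components: V_Px = −rω sinθ − a·ω_rod·sinφ = -6.6669 m/s;  V_Py = rω cosθ + a·ω_rod·cosφ = +0.78984 m/s.
|V_P| = √(V_Px² + V_Py²) = 6.7136 m/s.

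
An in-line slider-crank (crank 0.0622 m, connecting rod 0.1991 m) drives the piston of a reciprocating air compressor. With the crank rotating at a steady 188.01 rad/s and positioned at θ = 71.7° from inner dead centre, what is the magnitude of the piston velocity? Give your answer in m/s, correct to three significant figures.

ω = 188 rad/s
For an in-line slider-crank, x = r cosθ + √(L² − r² sin²θ), so v = −rω sinθ·[1 + r cosθ/√(L² − r² sin²θ)].
With r = 0.0622 m, L = 0.1991 m, θ = 71.7°: √(L² − r² sin²θ) = 0.19014 m.
v = −0.0622·188·0.94943·[1 + 0.0622·0.31399/0.19014] = -12.243 m/s.
|v| = 12.243 m/s.

12.2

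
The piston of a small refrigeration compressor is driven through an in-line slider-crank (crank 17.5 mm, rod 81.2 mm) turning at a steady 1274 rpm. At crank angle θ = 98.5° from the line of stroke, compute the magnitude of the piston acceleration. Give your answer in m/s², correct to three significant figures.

ω = 2π·1274/60 = 133.4 rad/s
x(θ) = r cosθ + √(L² − r² sin²θ); with ω constant, a = ω²·d²x/dθ².
d²x/dθ² = −r cosθ − r²(cos2θ)/√u − r⁴ sin²2θ/(4u^{3/2}),  u = L² − r² sin²θ = 0.00629388 m².
Substituting r = 0.0175 m, L = 0.0812 m, θ = 98.5°: d²x/dθ² = +0.0062742 m.
a = ω²·d²x/dθ² = (133.4)²·(+0.0062742) = +111.68 m/s²;  |a| = 111.68 m/s².

112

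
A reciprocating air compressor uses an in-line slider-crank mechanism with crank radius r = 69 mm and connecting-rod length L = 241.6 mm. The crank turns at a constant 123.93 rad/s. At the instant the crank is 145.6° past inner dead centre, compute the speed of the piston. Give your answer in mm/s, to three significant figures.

ω = 123.9 rad/s
For an in-line slider-crank, x = r cosθ + √(L² − r² sin²θ), so v = −rω sinθ·[1 + r cosθ/√(L² − r² sin²θ)].
With r = 0.069 m, L = 0.2416 m, θ = 145.6°: √(L² − r² sin²θ) = 0.23843 m.
v = −0.069·123.9·0.56497·[1 + 0.069·-0.82511/0.23843] = -3.6776 m/s.
|v| = 3.6776 m/s = 3677.6 mm/s.

3680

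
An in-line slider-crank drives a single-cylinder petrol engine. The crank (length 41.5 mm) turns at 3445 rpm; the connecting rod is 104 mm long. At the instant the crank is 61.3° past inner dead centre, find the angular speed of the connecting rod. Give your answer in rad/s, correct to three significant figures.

ω = 360.8 rad/s (converted from 3445 rpm).
The rod makes angle φ with the slider axis where L sinφ = r sinθ; differentiating, L cosφ·φ̇ = r ω cosθ.
L cosφ = √(L² − r² sin²θ) = 0.097421 m.
|ω_rod| = r ω |cosθ| / √(L² − r² sin²θ) = 0.0415·360.8·0.48022/0.097421 = 73.8 rad/s.

73.8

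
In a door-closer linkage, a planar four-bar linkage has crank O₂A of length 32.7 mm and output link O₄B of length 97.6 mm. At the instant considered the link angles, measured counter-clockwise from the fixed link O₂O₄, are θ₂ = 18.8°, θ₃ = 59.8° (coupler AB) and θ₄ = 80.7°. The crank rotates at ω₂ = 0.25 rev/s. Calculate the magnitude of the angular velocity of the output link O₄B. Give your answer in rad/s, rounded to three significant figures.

ω₂ = 1.571 rad/s (from 0.25 rev/s).
Differentiating the loop-closure r₂e^{iθ₂}+r₃e^{iθ₃}=r₁+r₄e^{iθ₄} gives r₂ω₂e^{iθ₂}+r₃ω₃e^{iθ₃}=r₄ω₄e^{iθ₄}.
Eliminating the other unknown: ω₄ = r₂ω₂ sin(θ₂−θ₃) / [r₄ sin(θ₄−θ₃)].
Numerator sine = -0.65606; denominator sine = +0.35674.
Result = 0.0327·1.571·(-0.65606) / (0.0976·(+0.35674)) = -0.96786 rad/s; magnitude 0.96786 rad/s.

0.968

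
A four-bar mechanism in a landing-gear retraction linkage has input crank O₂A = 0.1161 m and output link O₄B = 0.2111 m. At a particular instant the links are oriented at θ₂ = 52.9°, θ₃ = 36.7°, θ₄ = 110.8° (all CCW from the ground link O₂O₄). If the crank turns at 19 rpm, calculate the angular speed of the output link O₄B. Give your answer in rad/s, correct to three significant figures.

ω₂ = 1.99 rad/s (from 19 rpm).
Differentiating the loop-closure r₂e^{iθ₂}+r₃e^{iθ₃}=r₁+r₄e^{iθ₄} gives r₂ω₂e^{iθ₂}+r₃ω₃e^{iθ₃}=r₄ω₄e^{iθ₄}.
Eliminating the other unknown: ω₄ = r₂ω₂ sin(θ₂−θ₃) / [r₄ sin(θ₄−θ₃)].
Numerator sine = +0.27899; denominator sine = +0.96174.
Result = 0.1161·1.99·(+0.27899) / (0.2111·(+0.96174)) = +0.31744 rad/s; magnitude 0.31744 rad/s.

0.317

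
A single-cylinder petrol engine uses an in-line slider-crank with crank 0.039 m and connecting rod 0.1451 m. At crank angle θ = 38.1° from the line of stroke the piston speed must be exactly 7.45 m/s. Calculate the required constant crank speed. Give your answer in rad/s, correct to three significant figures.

For an in-line slider-crank, |v_piston| = rω|sinθ|·[1 + r cosθ/√(L² − r² sin²θ)].
With r = 0.039 m, L = 0.1451 m, θ = 38.1°: the bracketed kinematic factor |dx/dθ| = 0.029226 m.
ω = v/|dx/dθ| = 7.45/0.029226 = 254.91 rad/s.

255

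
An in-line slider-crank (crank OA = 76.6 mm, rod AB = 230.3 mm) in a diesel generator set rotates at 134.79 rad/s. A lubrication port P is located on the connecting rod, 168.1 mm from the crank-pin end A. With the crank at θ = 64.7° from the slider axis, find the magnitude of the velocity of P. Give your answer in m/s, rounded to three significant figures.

ω = 134.8 rad/s.  Crank-pin speed |V_A| = rω = 10.325 m/s, perpendicular to OA.
Rod angle: sinφ = −(r/L) sinθ ⇒ φ = -17.500°; ω_rod = −rω cosθ/√(L²−r²sin²θ) = -20.089 rad/s.
V_P = V_A + ω_rod × AP, with AP = 0.1681 m along the rod.
Components: V_Px = −rω sinθ − a·ω_rod·sinφ = -10.35 m/s;  V_Py = rω cosθ + a·ω_rod·cosφ = +1.1917 m/s.
|V_P| = √(V_Px² + V_Py²) = 10.418 m/s.

10.4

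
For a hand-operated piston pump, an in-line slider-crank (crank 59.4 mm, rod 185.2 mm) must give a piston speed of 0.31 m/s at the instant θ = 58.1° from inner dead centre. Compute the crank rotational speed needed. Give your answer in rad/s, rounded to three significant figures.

For an in-line slider-crank, |v_piston| = rω|sinθ|·[1 + r cosθ/√(L² − r² sin²θ)].
With r = 0.0594 m, L = 0.1852 m, θ = 58.1°: the bracketed kinematic factor |dx/dθ| = 0.059312 m.
ω = v/|dx/dθ| = 0.31/0.059312 = 5.2266 rad/s.

5.23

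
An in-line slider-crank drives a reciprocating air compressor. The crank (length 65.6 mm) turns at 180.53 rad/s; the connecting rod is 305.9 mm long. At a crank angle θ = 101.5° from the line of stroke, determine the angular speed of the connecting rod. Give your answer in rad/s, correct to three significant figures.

7.89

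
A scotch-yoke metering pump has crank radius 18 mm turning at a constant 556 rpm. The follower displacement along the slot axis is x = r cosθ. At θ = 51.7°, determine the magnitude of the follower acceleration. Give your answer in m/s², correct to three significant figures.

37.8

ω = 58.22 rad/s (from 556 rpm).
x = r cosθ ⇒ ẍ = −rω² cosθ (ω constant).
|a| = rω²|cosθ| = 0.018·(58.22)²·|cos 51.7°| = 37.82 m/s².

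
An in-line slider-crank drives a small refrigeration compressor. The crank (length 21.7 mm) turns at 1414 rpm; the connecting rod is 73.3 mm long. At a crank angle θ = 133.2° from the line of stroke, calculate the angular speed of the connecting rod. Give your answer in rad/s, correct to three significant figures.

30.7

ω = 148.1 rad/s (converted from 1414 rpm).
The rod makes angle φ with the slider axis where L sinφ = r sinθ; differentiating, L cosφ·φ̇ = r ω cosθ.
L cosφ = √(L² − r² sin²θ) = 0.071573 m.
|ω_rod| = r ω |cosθ| / √(L² − r² sin²θ) = 0.0217·148.1·0.68455/0.071573 = 30.732 rad/s.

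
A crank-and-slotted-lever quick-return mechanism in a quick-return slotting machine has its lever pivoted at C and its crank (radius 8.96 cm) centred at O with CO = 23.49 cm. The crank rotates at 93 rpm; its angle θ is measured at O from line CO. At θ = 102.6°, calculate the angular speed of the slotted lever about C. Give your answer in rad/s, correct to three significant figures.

ω = 9.739 rad/s (from 93 rpm).
Crank pin A relative to C: A = (d + r cosθ, r sinθ); lever angle φ = atan2(r sinθ, d + r cosθ).
Differentiating tanφ: φ̇ = rω(d cosθ + r)/(d² + r² + 2dr cosθ).
d² + r² + 2dr cosθ = |CA|² = 0.0540236 m²;  d cosθ + r = +0.038358 m.
|ω_lever| = |0.0896·9.739·+0.038358| / 0.0540236 = 0.61957 rad/s.

0.620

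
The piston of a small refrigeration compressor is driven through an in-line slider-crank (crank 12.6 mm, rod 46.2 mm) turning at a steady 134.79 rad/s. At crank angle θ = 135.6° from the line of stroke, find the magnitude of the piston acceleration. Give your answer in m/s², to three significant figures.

161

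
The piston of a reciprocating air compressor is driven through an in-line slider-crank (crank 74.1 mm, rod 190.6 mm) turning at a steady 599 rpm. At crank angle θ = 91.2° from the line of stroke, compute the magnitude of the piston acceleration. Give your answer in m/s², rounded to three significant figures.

ω = 2π·599/60 = 62.73 rad/s
x(θ) = r cosθ + √(L² − r² sin²θ); with ω constant, a = ω²·d²x/dθ².
d²x/dθ² = −r cosθ − r²(cos2θ)/√u − r⁴ sin²2θ/(4u^{3/2}),  u = L² − r² sin²θ = 0.03084 m².
Substituting r = 0.0741 m, L = 0.1906 m, θ = 91.2°: d²x/dθ² = +0.032788 m.
a = ω²·d²x/dθ² = (62.73)²·(+0.032788) = +129.01 m/s²;  |a| = 129.01 m/s².

129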